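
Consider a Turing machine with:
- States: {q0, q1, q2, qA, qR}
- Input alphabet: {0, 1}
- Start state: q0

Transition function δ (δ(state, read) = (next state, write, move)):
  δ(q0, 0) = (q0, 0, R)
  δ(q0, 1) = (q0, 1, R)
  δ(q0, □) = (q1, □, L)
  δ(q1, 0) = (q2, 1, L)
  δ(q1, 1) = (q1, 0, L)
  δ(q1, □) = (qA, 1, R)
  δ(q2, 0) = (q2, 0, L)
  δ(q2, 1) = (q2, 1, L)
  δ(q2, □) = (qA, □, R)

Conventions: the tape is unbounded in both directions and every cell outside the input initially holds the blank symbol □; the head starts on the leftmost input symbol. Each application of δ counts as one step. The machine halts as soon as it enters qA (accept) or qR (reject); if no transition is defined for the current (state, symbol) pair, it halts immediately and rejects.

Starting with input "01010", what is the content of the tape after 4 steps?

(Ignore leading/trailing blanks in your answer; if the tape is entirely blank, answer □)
Step 0: [q0]01010 (head at position 0)
Step 1: δ(q0, 0) = (q0, 0, R)  ⊢  0[q0]1010 (head at position 1)
Step 2: δ(q0, 1) = (q0, 1, R)  ⊢  01[q0]010 (head at position 2)
Step 3: δ(q0, 0) = (q0, 0, R)  ⊢  010[q0]10 (head at position 3)
Step 4: δ(q0, 1) = (q0, 1, R)  ⊢  0101[q0]0 (head at position 4)
Tape after 4 steps (ignoring surrounding blanks): 01010

Final answer: Tape: 01010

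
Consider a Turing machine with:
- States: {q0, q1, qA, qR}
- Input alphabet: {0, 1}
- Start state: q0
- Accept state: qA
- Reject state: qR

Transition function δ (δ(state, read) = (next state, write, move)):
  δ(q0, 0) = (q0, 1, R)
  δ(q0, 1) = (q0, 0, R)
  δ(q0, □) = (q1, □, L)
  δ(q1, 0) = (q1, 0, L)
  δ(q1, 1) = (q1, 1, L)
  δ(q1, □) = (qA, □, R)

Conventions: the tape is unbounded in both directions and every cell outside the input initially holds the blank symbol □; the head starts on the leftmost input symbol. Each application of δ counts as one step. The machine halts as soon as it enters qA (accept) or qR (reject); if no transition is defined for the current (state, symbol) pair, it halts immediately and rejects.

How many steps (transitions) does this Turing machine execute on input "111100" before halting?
Step 0: [q0]111100 (head at position 0)
Step 1: δ(q0, 1) = (q0, 0, R)  ⊢  0[q0]11100 (head at position 1)
Step 2: δ(q0, 1) = (q0, 0, R)  ⊢  00[q0]1100 (head at position 2)
Step 3: δ(q0, 1) = (q0, 0, R)  ⊢  000[q0]100 (head at position 3)
Step 4: δ(q0, 1) = (q0, 0, R)  ⊢  0000[q0]00 (head at position 4)
Step 5: δ(q0, 0) = (q0, 1, R)  ⊢  00001[q0]0 (head at position 5)
Step 6: δ(q0, 0) = (q0, 1, R)  ⊢  000011[q0]□ (head at position 6)
Step 7: δ(q0, □) = (q1, □, L)  ⊢  00001[q1]1□ (head at position 5)
Step 8: δ(q1, 1) = (q1, 1, L)  ⊢  0000[q1]11□ (head at position 4)
Step 9: δ(q1, 1) = (q1, 1, L)  ⊢  000[q1]011□ (head at position 3)
Step 10: δ(q1, 0) = (q1, 0, L)  ⊢  00[q1]0011□ (head at position 2)
Step 11: δ(q1, 0) = (q1, 0, L)  ⊢  0[q1]00011□ (head at position 1)
Step 12: δ(q1, 0) = (q1, 0, L)  ⊢  [q1]000011□ (head at position 0)
Step 13: δ(q1, 0) = (q1, 0, L)  ⊢  [q1]□000011□ (head at position -1)
Step 14: δ(q1, □) = (qA, □, R)  ⊢  □[qA]000011□ (head at position 0)
The machine is in qA, so it halts and accepts.
Number of transitions executed: 14.

Final answer: 14 steps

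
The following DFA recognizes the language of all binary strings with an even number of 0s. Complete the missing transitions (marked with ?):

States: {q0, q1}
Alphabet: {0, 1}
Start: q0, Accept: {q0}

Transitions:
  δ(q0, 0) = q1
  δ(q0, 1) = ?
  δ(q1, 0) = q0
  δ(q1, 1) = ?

What each state remembers (consistent with the given transitions and accept states):
  q0: an even number of 0s has been read so far
  q1: an odd number of 0s has been read so far
Filling in the missing entries:
  δ(q0, 1): in q0 (an even number of 0s has been read so far), after reading 1 we have: an even number of 0s has been read so far → q0
  δ(q1, 1): in q1 (an odd number of 0s has been read so far), after reading 1 we have: an odd number of 0s has been read so far → q1

Final answer: δ(q0, 1) = q0; δ(q1, 1) = q1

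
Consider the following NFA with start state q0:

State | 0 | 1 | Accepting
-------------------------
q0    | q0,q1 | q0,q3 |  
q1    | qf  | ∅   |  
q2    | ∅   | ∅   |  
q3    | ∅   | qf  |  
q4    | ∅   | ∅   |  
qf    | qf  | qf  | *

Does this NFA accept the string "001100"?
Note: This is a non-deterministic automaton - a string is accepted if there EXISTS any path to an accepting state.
Track the set of states the NFA could be in: start {q0}
Read '0': {q0} → {q0, q1}
Read '0': {q0, q1} → {q0, q1, qf}
Read '1': {q0, q1, qf} → {q0, q3, qf}
Read '1': {q0, q3, qf} → {q0, q3, qf}
Read '0': {q0, q3, qf} → {q0, q1, qf}
Read '0': {q0, q1, qf} → {q0, q1, qf}
Final set {q0, q1, qf} contains accepting state(s) {qf} → accepted.

Final answer: Yes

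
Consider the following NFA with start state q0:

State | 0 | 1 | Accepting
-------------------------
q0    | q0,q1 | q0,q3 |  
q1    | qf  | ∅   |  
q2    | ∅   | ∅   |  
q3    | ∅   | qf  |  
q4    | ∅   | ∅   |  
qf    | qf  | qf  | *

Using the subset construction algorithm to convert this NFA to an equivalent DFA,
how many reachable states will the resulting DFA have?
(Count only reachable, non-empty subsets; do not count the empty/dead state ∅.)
Start subset: {q0}
{q0}: on 0 → {q0, q1}, on 1 → {q0, q3}
{q0, q1}: on 0 → {q0, q1, qf}, on 1 → {q0, q3}
{q0, q3}: on 0 → {q0, q1}, on 1 → {q0, q3, qf}
{q0, q1, qf}: on 0 → {q0, q1, qf}, on 1 → {q0, q3, qf}
{q0, q3, qf}: on 0 → {q0, q1, qf}, on 1 → {q0, q3, qf}
Reachable non-empty subsets: {q0}, {q0, q1}, {q0, q3}, {q0, q1, qf}, {q0, q3, qf} — 5 in total.

Final answer: 5 states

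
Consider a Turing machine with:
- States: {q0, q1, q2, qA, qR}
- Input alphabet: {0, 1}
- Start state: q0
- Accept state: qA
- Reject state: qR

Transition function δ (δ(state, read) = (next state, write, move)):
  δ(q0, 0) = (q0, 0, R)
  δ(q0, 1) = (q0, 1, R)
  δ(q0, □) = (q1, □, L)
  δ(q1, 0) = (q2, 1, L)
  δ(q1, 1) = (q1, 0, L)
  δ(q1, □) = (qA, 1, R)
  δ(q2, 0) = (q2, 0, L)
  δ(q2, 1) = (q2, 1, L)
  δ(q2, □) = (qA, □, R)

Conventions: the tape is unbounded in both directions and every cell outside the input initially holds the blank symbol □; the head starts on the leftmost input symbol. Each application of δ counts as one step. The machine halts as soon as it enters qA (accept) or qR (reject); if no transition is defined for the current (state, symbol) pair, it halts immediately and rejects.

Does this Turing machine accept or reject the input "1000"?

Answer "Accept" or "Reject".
Step 0: [q0]1000 (head at position 0)
Step 1: δ(q0, 1) = (q0, 1, R)  ⊢  1[q0]000 (head at position 1)
Step 2: δ(q0, 0) = (q0, 0, R)  ⊢  10[q0]00 (head at position 2)
Step 3: δ(q0, 0) = (q0, 0, R)  ⊢  100[q0]0 (head at position 3)
Step 4: δ(q0, 0) = (q0, 0, R)  ⊢  1000[q0]□ (head at position 4)
Step 5: δ(q0, □) = (q1, □, L)  ⊢  100[q1]0□ (head at position 3)
Step 6: δ(q1, 0) = (q2, 1, L)  ⊢  10[q2]01□ (head at position 2)
Step 7: δ(q2, 0) = (q2, 0, L)  ⊢  1[q2]001□ (head at position 1)
Step 8: δ(q2, 0) = (q2, 0, L)  ⊢  [q2]1001□ (head at position 0)
Step 9: δ(q2, 1) = (q2, 1, L)  ⊢  [q2]□1001□ (head at position -1)
Step 10: δ(q2, □) = (qA, □, R)  ⊢  □[qA]1001□ (head at position 0)
The machine is in qA, so it halts and accepts.

Final answer: Accept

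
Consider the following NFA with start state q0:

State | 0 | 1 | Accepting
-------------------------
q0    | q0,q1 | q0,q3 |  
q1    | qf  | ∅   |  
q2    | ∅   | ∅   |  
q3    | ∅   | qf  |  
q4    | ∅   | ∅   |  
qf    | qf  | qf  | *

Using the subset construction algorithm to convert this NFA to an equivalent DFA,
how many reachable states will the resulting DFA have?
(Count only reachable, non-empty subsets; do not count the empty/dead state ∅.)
Start subset: {q0}
{q0}: on 0 → {q0, q1}, on 1 → {q0, q3}
{q0, q1}: on 0 → {q0, q1, qf}, on 1 → {q0, q3}
{q0, q3}: on 0 → {q0, q1}, on 1 → {q0, q3, qf}
{q0, q1, qf}: on 0 → {q0, q1, qf}, on 1 → {q0, q3, qf}
{q0, q3, qf}: on 0 → {q0, q1, qf}, on 1 → {q0, q3, qf}
Reachable non-empty subsets: {q0}, {q0, q1}, {q0, q3}, {q0, q1, qf}, {q0, q3, qf} — 5 in total.

Final answer: 5 states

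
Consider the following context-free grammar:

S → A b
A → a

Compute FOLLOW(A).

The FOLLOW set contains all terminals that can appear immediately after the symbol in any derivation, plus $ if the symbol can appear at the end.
A occurs only in S → A b, where it is immediately followed by the terminal b. So FOLLOW(A) = {b}.

Final answer: {b}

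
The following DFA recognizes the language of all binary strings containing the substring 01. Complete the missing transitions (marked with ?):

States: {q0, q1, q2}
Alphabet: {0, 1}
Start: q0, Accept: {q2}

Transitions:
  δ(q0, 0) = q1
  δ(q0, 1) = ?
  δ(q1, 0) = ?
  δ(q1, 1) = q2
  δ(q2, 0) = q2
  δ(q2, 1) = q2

What each state remembers (consistent with the given transitions and accept states):
  q0: 01 not seen yet and the last symbol was not 0
  q1: 01 not seen yet and the last symbol was 0
  q2: the substring 01 has already been seen
Filling in the missing entries:
  δ(q0, 1): in q0 (01 not seen yet and the last symbol was not 0), after reading 1 we have: 01 not seen yet and the last symbol was not 0 → q0
  δ(q1, 0): in q1 (01 not seen yet and the last symbol was 0), after reading 0 we have: 01 not seen yet and the last symbol was 0 → q1

Final answer: δ(q0, 1) = q0; δ(q1, 0) = q1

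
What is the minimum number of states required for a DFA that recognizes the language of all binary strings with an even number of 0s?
Language: binary strings with an even number of 0s
Lower bound (Myhill–Nerode): the prefixes ε, 0 are pairwise distinguishable:
  ε vs 0: suffix ε distinguishes them (ε has zero 0s (accepted), 0 has one 0 (rejected))
So any DFA needs at least 2 states.
Upper bound: a DFA with 2 states exists (one state per class above).
Minimum states: 2

Final answer: 2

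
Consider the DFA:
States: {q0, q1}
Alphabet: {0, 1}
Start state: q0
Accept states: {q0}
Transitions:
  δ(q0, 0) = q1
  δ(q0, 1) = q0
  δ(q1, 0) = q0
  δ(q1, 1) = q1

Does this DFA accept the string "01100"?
Processing string "01100":
  q0 --0--> q1
  q1 --1--> q1
  q1 --1--> q1
  q1 --0--> q0
  q0 --0--> q1
Final state: q1
Accept states: {q0}
q1 is not an accept state, so the string is rejected.

Final answer: No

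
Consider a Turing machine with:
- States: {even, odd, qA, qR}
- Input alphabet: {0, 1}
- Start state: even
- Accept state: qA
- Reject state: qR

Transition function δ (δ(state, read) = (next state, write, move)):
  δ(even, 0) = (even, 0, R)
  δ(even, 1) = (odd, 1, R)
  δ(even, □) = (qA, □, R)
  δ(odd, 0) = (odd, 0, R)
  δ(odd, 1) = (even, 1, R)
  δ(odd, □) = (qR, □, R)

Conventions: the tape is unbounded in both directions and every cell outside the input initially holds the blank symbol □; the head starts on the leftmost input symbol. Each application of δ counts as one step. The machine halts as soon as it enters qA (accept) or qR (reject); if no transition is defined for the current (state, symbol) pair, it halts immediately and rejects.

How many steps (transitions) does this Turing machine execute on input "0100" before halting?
Step 0: [even]0100 (head at position 0)
Step 1: δ(even, 0) = (even, 0, R)  ⊢  0[even]100 (head at position 1)
Step 2: δ(even, 1) = (odd, 1, R)  ⊢  01[odd]00 (head at position 2)
Step 3: δ(odd, 0) = (odd, 0, R)  ⊢  010[odd]0 (head at position 3)
Step 4: δ(odd, 0) = (odd, 0, R)  ⊢  0100[odd]□ (head at position 4)
Step 5: δ(odd, □) = (qR, □, R)  ⊢  0100□[qR]□ (head at position 5)
The machine is in qR, so it halts and rejects.
Number of transitions executed: 5.

Final answer: 5 steps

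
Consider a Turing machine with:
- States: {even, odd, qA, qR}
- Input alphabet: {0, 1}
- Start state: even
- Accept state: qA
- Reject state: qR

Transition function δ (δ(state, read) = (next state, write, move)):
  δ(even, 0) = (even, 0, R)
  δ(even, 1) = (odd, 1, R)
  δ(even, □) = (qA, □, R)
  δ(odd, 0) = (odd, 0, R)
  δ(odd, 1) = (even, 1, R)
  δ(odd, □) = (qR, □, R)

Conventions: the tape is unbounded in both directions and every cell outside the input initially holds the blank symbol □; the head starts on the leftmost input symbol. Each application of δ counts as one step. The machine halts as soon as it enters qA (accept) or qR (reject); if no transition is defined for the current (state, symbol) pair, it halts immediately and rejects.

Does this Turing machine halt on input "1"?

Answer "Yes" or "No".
Step 0: [even]1 (head at position 0)
Step 1: δ(even, 1) = (odd, 1, R)  ⊢  1[odd]□ (head at position 1)
Step 2: δ(odd, □) = (qR, □, R)  ⊢  1□[qR]□ (head at position 2)
The machine is in qR, so it halts and rejects.
It halts after 2 steps.

Final answer: Yes - halts after 2 steps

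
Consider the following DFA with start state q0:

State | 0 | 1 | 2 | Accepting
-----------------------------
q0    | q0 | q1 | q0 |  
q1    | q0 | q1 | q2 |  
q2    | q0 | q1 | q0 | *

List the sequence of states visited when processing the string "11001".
q0 → q1 → q1 → q0 → q0 → q1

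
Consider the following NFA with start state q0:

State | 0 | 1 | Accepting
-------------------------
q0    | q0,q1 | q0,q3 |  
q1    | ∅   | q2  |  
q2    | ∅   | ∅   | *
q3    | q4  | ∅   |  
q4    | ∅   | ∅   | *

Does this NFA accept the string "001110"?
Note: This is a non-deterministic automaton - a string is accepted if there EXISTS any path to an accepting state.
Track the set of states the NFA could be in: start {q0}
Read '0': {q0} → {q0, q1}
Read '0': {q0, q1} → {q0, q1}
Read '1': {q0, q1} → {q0, q2, q3}
Read '1': {q0, q2, q3} → {q0, q3}
Read '1': {q0, q3} → {q0, q3}
Read '0': {q0, q3} → {q0, q1, q4}
Final set {q0, q1, q4} contains accepting state(s) {q4} → accepted.

Final answer: Yes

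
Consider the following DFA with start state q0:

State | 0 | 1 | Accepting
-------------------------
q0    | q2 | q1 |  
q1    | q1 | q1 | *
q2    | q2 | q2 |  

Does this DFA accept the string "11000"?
Start in q0.
Read '1': q0 → q1
Read '1': q1 → q1
Read '0': q1 → q1
Read '0': q1 → q1
Read '0': q1 → q1
Final state q1 is accepting, so the string is accepted.

Final answer: Yes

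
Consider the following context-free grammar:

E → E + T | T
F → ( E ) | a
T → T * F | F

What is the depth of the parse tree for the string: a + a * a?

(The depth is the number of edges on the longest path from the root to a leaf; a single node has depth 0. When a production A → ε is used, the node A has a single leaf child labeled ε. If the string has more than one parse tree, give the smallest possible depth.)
The grammar is unambiguous; the parse tree of a + a * a is:
E → E + T at the root (depth 0).
  Left E (depth 1) → T (2) → F (3) → a (4).
  Right T (depth 1) → T * F; that T (2) → F (3) → a (4); F (2) → a (3).
The longest root-to-leaf paths have 4 edges.
Depth = 4.

Final answer: 4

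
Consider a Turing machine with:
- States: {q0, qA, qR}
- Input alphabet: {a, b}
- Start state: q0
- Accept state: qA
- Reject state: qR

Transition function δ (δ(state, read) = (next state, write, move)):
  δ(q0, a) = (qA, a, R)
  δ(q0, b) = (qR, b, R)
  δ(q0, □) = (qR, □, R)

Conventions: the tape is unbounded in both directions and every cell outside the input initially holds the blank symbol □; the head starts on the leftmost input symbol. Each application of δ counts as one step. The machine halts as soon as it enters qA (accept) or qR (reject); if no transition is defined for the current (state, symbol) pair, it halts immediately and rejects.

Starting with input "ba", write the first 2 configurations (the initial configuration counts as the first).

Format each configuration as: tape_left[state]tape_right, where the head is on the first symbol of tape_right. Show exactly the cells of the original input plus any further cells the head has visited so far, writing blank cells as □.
Step 0: [q0]ba (head at position 0)
Step 1: δ(q0, b) = (qR, b, R)  ⊢  b[qR]a (head at position 1)

Final answer: [q0]ba ⊢ b[qR]a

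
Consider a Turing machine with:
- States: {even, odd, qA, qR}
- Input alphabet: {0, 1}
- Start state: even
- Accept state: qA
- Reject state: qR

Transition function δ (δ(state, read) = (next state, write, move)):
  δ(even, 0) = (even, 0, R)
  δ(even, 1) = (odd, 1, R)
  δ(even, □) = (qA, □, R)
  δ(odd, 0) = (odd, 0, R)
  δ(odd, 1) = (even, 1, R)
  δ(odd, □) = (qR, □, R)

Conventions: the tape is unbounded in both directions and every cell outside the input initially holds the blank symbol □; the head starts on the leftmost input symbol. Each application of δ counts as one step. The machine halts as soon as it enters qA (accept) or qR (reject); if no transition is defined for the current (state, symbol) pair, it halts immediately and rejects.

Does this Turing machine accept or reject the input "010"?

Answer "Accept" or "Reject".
Step 0: [even]010 (head at position 0)
Step 1: δ(even, 0) = (even, 0, R)  ⊢  0[even]10 (head at position 1)
Step 2: δ(even, 1) = (odd, 1, R)  ⊢  01[odd]0 (head at position 2)
Step 3: δ(odd, 0) = (odd, 0, R)  ⊢  010[odd]□ (head at position 3)
Step 4: δ(odd, □) = (qR, □, R)  ⊢  010□[qR]□ (head at position 4)
The machine is in qR, so it halts and rejects.

Final answer: Reject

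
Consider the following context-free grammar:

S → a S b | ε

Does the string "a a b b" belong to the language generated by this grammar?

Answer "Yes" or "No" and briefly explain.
A derivation exists: S ⇒ a S b ⇒ a a S b b ⇒ a a b b (using S → a S b twice, then S → ε).

Final answer: Yes - a valid derivation exists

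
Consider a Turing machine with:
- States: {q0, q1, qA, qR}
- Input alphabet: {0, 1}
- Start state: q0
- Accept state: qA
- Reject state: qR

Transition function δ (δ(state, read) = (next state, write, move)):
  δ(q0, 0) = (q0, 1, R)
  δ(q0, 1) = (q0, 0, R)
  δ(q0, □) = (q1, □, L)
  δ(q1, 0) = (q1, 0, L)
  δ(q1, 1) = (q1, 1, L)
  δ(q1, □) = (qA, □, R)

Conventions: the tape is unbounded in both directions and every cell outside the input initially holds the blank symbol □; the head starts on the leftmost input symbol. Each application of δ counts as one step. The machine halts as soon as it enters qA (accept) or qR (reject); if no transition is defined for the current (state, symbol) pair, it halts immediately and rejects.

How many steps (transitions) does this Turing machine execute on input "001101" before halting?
Step 0: [q0]001101 (head at position 0)
Step 1: δ(q0, 0) = (q0, 1, R)  ⊢  1[q0]01101 (head at position 1)
Step 2: δ(q0, 0) = (q0, 1, R)  ⊢  11[q0]1101 (head at position 2)
Step 3: δ(q0, 1) = (q0, 0, R)  ⊢  110[q0]101 (head at position 3)
Step 4: δ(q0, 1) = (q0, 0, R)  ⊢  1100[q0]01 (head at position 4)
Step 5: δ(q0, 0) = (q0, 1, R)  ⊢  11001[q0]1 (head at position 5)
Step 6: δ(q0, 1) = (q0, 0, R)  ⊢  110010[q0]□ (head at position 6)
Step 7: δ(q0, □) = (q1, □, L)  ⊢  11001[q1]0□ (head at position 5)
Step 8: δ(q1, 0) = (q1, 0, L)  ⊢  1100[q1]10□ (head at position 4)
Step 9: δ(q1, 1) = (q1, 1, L)  ⊢  110[q1]010□ (head at position 3)
Step 10: δ(q1, 0) = (q1, 0, L)  ⊢  11[q1]0010□ (head at position 2)
Step 11: δ(q1, 0) = (q1, 0, L)  ⊢  1[q1]10010□ (head at position 1)
Step 12: δ(q1, 1) = (q1, 1, L)  ⊢  [q1]110010□ (head at position 0)
Step 13: δ(q1, 1) = (q1, 1, L)  ⊢  [q1]□110010□ (head at position -1)
Step 14: δ(q1, □) = (qA, □, R)  ⊢  □[qA]110010□ (head at position 0)
The machine is in qA, so it halts and accepts.
Number of transitions executed: 14.

Final answer: 14 steps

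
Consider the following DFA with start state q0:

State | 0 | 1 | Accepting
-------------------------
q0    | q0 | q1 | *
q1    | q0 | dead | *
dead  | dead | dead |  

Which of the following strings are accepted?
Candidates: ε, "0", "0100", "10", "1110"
ε: q0; q0 is accepting → accepted
"0": q0 → q0; q0 is accepting → accepted
"0100": q0 → q0 → q1 → q0 → q0; q0 is accepting → accepted
"10": q0 → q1 → q0; q0 is accepting → accepted
"1110": q0 → q1 → dead → dead → dead; dead is not accepting → rejected

Final answer: ε, "0", "0100", "10"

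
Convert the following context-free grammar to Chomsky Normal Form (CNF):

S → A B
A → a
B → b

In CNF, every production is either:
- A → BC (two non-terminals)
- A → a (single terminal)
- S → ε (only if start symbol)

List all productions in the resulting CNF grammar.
The grammar has no ε-productions or unit productions to eliminate.
S → A B is already in CNF (two non-terminals) – keep it.
A → a is already in CNF (single terminal) – keep it.
B → b is already in CNF (single terminal) – keep it.
Resulting CNF grammar (3 productions): A → a; B → b; S → A B

Final answer: A → a; B → b; S → A B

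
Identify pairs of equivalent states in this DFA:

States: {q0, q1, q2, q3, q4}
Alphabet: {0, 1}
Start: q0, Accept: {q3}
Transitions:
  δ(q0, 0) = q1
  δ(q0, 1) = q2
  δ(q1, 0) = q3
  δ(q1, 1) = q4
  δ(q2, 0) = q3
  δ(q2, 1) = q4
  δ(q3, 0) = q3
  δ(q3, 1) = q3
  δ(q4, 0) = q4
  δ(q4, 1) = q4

Using the table-filling algorithm:
Round 0 – mark pairs where exactly one state is accepting: (q0,q3), (q1,q3), (q2,q3), (q3,q4)
Round 1 – newly marked: (q0,q1) [on 0: q1 vs q3, already marked]; (q0,q2) [on 0: q1 vs q3, already marked]; (q1,q4) [on 0: q3 vs q4, already marked]; (q2,q4) [on 0: q3 vs q4, already marked]
Round 2 – newly marked: (q0,q4) [on 0: q1 vs q4, already marked]
No further pairs can be marked.
(q1, q2) unmarked: δ(q1,0)=q3, δ(q2,0)=q3; δ(q1,1)=q4, δ(q2,1)=q4 → equivalent
Equivalent pairs: (q1, q2)

Final answer: Equivalent pairs: (q1, q2)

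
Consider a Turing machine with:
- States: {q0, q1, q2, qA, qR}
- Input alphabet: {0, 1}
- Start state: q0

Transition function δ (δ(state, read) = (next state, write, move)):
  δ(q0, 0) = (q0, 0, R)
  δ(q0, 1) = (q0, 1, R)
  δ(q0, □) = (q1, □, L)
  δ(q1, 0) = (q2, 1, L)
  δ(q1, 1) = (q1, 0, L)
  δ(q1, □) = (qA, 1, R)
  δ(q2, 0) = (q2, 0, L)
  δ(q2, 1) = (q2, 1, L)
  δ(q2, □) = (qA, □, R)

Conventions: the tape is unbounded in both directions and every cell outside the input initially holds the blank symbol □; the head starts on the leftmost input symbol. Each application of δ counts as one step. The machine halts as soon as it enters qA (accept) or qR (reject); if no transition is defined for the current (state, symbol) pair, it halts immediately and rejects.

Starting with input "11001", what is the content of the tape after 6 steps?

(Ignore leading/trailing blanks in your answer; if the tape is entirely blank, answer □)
Step 0: [q0]11001 (head at position 0)
Step 1: δ(q0, 1) = (q0, 1, R)  ⊢  1[q0]1001 (head at position 1)
Step 2: δ(q0, 1) = (q0, 1, R)  ⊢  11[q0]001 (head at position 2)
Step 3: δ(q0, 0) = (q0, 0, R)  ⊢  110[q0]01 (head at position 3)
Step 4: δ(q0, 0) = (q0, 0, R)  ⊢  1100[q0]1 (head at position 4)
Step 5: δ(q0, 1) = (q0, 1, R)  ⊢  11001[q0]□ (head at position 5)
Step 6: δ(q0, □) = (q1, □, L)  ⊢  1100[q1]1□ (head at position 4)
Tape after 6 steps (ignoring surrounding blanks): 11001

Final answer: Tape: 11001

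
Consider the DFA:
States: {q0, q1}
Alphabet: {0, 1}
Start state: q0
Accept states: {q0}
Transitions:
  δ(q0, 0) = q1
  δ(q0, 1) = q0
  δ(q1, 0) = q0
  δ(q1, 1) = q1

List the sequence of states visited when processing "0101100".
Starting at q0
Read '0': q0 -> q1
Read '1': q1 -> q1
Read '0': q1 -> q0
Read '1': q0 -> q0
Read '1': q0 -> q0
Read '0': q0 -> q1
Read '0': q1 -> q0

Final answer: q0 -> q1 -> q1 -> q0 -> q0 -> q0 -> q1 -> q0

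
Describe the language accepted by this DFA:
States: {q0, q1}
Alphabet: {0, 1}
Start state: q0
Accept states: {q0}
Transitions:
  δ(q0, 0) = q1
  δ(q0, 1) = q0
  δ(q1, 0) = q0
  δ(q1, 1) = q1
Analyzing the DFA structure:
Start state: q0
Accept states: {q0}
Interpreting what each state remembers (checking against the transitions):
  q0: an even number of 0s has been read so far
  q1: an odd number of 0s has been read so far
  δ(q0, 0): in q0 (an even number of 0s has been read so far), after reading 0 we have: an odd number of 0s has been read so far → q1
  δ(q0, 1): in q0 (an even number of 0s has been read so far), after reading 1 we have: an even number of 0s has been read so far → q0
  δ(q1, 0): in q1 (an odd number of 0s has been read so far), after reading 0 we have: an even number of 0s has been read so far → q0
  δ(q1, 1): in q1 (an odd number of 0s has been read so far), after reading 1 we have: an odd number of 0s has been read so far → q1
A string is accepted iff it ends in {q0}, i.e. an even number of 0s has been read so far.
Language: All binary strings with an even number of 0s

Final answer: All binary strings with an even number of 0s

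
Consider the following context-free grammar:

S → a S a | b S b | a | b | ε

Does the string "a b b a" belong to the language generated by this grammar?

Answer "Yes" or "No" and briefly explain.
A derivation exists: S ⇒ a S a ⇒ a b S b a ⇒ a b b a (using S → a S a, S → b S b, then S → ε).

Final answer: Yes - a valid derivation exists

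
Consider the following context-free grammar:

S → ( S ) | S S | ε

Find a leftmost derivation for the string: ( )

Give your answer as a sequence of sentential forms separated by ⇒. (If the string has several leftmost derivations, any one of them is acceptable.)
Start with S.
Step 1: the leftmost non-terminal is S; apply S → ( S ):  ( S )
Step 2: the leftmost non-terminal is S; apply S → ε:  ( )

Final answer: S ⇒ ( S ) ⇒ ( )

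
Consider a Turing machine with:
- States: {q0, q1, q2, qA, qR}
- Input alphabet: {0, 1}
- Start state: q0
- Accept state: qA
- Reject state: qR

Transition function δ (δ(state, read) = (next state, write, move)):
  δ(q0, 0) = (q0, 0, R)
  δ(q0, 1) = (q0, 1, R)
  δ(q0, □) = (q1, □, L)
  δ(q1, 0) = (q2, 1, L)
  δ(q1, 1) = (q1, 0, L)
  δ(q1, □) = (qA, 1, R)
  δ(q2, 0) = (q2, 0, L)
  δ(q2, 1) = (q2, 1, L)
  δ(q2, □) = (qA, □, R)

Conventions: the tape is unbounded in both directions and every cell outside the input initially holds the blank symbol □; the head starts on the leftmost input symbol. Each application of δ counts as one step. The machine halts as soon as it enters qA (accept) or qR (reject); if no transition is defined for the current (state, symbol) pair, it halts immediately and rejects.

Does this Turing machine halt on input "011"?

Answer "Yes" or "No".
Step 0: [q0]011 (head at position 0)
Step 1: δ(q0, 0) = (q0, 0, R)  ⊢  0[q0]11 (head at position 1)
Step 2: δ(q0, 1) = (q0, 1, R)  ⊢  01[q0]1 (head at position 2)
Step 3: δ(q0, 1) = (q0, 1, R)  ⊢  011[q0]□ (head at position 3)
Step 4: δ(q0, □) = (q1, □, L)  ⊢  01[q1]1□ (head at position 2)
Step 5: δ(q1, 1) = (q1, 0, L)  ⊢  0[q1]10□ (head at position 1)
Step 6: δ(q1, 1) = (q1, 0, L)  ⊢  [q1]000□ (head at position 0)
Step 7: δ(q1, 0) = (q2, 1, L)  ⊢  [q2]□100□ (head at position -1)
Step 8: δ(q2, □) = (qA, □, R)  ⊢  □[qA]100□ (head at position 0)
The machine is in qA, so it halts and accepts.
It halts after 8 steps.

Final answer: Yes - halts after 8 steps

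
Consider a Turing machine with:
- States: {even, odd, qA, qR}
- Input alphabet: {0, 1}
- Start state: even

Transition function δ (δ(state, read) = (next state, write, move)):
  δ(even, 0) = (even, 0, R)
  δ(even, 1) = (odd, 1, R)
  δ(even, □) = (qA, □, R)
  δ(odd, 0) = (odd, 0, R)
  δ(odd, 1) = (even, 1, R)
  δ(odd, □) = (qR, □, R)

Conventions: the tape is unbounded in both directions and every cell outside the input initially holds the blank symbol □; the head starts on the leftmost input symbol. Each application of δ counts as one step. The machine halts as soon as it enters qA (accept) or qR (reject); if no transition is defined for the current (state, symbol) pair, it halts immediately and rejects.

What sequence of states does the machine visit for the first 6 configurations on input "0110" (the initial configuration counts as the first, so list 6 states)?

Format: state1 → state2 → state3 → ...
Step 0: [even]0110 (head at position 0)
Step 1: δ(even, 0) = (even, 0, R)  ⊢  0[even]110 (head at position 1)
Step 2: δ(even, 1) = (odd, 1, R)  ⊢  01[odd]10 (head at position 2)
Step 3: δ(odd, 1) = (even, 1, R)  ⊢  011[even]0 (head at position 3)
Step 4: δ(even, 0) = (even, 0, R)  ⊢  0110[even]□ (head at position 4)
Step 5: δ(even, □) = (qA, □, R)  ⊢  0110□[qA]□ (head at position 5)
Reading off the states of these 6 configurations: even → even → odd → even → even → qA

Final answer: even → even → odd → even → even → qA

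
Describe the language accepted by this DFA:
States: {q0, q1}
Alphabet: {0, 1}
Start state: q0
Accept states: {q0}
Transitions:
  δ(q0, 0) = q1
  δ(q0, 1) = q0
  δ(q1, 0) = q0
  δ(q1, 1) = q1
Analyzing the DFA structure:
Start state: q0
Accept states: {q0}
Interpreting what each state remembers (checking against the transitions):
  q0: an even number of 0s has been read so far
  q1: an odd number of 0s has been read so far
  δ(q0, 0): in q0 (an even number of 0s has been read so far), after reading 0 we have: an odd number of 0s has been read so far → q1
  δ(q0, 1): in q0 (an even number of 0s has been read so far), after reading 1 we have: an even number of 0s has been read so far → q0
  δ(q1, 0): in q1 (an odd number of 0s has been read so far), after reading 0 we have: an even number of 0s has been read so far → q0
  δ(q1, 1): in q1 (an odd number of 0s has been read so far), after reading 1 we have: an odd number of 0s has been read so far → q1
A string is accepted iff it ends in {q0}, i.e. an even number of 0s has been read so far.
Language: All binary strings with an even number of 0s

Final answer: All binary strings with an even number of 0s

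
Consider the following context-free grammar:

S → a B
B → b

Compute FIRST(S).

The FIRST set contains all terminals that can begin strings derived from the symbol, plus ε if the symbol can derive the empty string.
S has the single production S → a B, whose right-hand side begins with the terminal a. So FIRST(S) = {a}.

Final answer: {a}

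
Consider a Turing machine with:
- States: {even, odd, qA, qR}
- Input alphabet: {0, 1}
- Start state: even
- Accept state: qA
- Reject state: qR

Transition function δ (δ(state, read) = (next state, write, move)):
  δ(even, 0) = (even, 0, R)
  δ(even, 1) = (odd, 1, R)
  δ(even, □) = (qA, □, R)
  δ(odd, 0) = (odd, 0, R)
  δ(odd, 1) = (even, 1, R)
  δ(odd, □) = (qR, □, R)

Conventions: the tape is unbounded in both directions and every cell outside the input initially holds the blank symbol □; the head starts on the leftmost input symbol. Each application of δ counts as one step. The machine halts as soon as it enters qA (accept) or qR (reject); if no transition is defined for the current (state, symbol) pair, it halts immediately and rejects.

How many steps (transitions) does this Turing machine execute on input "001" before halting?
Step 0: [even]001 (head at position 0)
Step 1: δ(even, 0) = (even, 0, R)  ⊢  0[even]01 (head at position 1)
Step 2: δ(even, 0) = (even, 0, R)  ⊢  00[even]1 (head at position 2)
Step 3: δ(even, 1) = (odd, 1, R)  ⊢  001[odd]□ (head at position 3)
Step 4: δ(odd, □) = (qR, □, R)  ⊢  001□[qR]□ (head at position 4)
The machine is in qR, so it halts and rejects.
Number of transitions executed: 4.

Final answer: 4 steps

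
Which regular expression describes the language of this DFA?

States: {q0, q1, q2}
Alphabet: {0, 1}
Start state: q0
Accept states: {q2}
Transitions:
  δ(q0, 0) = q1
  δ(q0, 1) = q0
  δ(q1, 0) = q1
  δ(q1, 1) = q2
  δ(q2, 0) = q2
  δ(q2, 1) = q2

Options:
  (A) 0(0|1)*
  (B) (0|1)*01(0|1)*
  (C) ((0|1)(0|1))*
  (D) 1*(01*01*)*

Testing sample strings against the DFA:
  '10000' -> rejected
  '1010' -> accepted
  '101' -> accepted
  '10' -> rejected
Checking each option for a counterexample:
  (A) 0(0|1)*: '0' is rejected by the DFA but matches the regex → eliminated
  (B) (0|1)*01(0|1)*: agrees with the DFA on all strings of length ≤ 4
  (C) ((0|1)(0|1))*: ε is rejected by the DFA but matches the regex → eliminated
  (D) 1*(01*01*)*: ε is rejected by the DFA but matches the regex → eliminated
Only (B) (0|1)*01(0|1)* is consistent with the DFA.

Final answer: (B) (0|1)*01(0|1)*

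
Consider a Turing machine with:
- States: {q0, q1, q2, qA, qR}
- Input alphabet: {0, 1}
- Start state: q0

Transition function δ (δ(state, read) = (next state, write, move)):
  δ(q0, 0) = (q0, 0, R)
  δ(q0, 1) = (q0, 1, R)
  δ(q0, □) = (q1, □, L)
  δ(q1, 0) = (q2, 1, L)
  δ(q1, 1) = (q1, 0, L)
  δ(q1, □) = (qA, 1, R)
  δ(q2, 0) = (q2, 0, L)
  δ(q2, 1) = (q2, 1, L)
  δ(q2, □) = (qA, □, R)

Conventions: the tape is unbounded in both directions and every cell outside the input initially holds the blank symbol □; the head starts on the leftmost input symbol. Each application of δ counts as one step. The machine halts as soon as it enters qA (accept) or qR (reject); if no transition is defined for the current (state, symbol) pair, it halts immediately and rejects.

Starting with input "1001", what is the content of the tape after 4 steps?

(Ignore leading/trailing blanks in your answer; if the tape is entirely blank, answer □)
Step 0: [q0]1001 (head at position 0)
Step 1: δ(q0, 1) = (q0, 1, R)  ⊢  1[q0]001 (head at position 1)
Step 2: δ(q0, 0) = (q0, 0, R)  ⊢  10[q0]01 (head at position 2)
Step 3: δ(q0, 0) = (q0, 0, R)  ⊢  100[q0]1 (head at position 3)
Step 4: δ(q0, 1) = (q0, 1, R)  ⊢  1001[q0]□ (head at position 4)
Tape after 4 steps (ignoring surrounding blanks): 1001

Final answer: Tape: 1001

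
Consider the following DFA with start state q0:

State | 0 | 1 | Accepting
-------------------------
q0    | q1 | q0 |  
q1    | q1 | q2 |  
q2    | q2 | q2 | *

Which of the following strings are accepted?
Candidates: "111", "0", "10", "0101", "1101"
"111": q0 → q0 → q0 → q0; q0 is not accepting → rejected
"0": q0 → q1; q1 is not accepting → rejected
"10": q0 → q0 → q1; q1 is not accepting → rejected
"0101": q0 → q1 → q2 → q2 → q2; q2 is accepting → accepted
"1101": q0 → q0 → q0 → q1 → q2; q2 is accepting → accepted

Final answer: "0101", "1101"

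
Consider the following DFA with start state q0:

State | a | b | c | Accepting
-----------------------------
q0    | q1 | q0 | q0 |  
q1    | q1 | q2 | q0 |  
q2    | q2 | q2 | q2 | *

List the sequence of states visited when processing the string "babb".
q0 → q0 → q1 → q2 → q2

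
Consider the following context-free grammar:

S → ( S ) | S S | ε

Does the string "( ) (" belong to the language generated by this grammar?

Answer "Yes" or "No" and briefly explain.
Each production adds parentheses only in matched pairs (S → ( S )) or none at all, so every derived string has equally many '(' and ')'. The string ( ) ( has two '(' and one ')', so it cannot be derived.

Final answer: No - no valid derivation exists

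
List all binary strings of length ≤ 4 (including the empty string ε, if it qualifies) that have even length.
Checking every binary string of length 0 to 4:
  Length 0: accepted: ε | rejected: (none)
  Length 1: accepted: (none) | rejected: 0, 1
  Length 2: accepted: 00, 01, 10, 11 | rejected: (none)
  Length 3: accepted: (none) | rejected: 000, 001, 010, 011, 100, 101, 110, 111
  Length 4: accepted: 0000, 0001, 0010, 0011, 0100, 0101, 0110, 0111, 1000, 1001, 1010, 1011, 1100, 1101, 1110, 1111 | rejected: (none)
Total: 21 string(s).

Final answer: ε, 00, 01, 10, 11, 0000, 0001, 0010, 0011, 0100, 0101, 0110, 0111, 1000, 1001, 1010, 1011, 1100, 1101, 1110, 1111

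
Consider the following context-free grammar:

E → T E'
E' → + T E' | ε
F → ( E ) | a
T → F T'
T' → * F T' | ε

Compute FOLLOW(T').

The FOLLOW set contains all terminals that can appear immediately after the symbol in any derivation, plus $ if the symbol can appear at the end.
Useful FIRST sets: FIRST(E') = {+, ε}, FIRST(T') = {*, ε} (both E' and T' are nullable).
FOLLOW(E): E is the start symbol → $; E appears in F → ( E ) followed by ')' → FOLLOW(E) = {), $}.
FOLLOW(E'): E' appears at the right end of E → T E' and of E' → + T E', so FOLLOW(E') ⊇ FOLLOW(E) (the second occurrence adds nothing new). FOLLOW(E') = {), $}.
FOLLOW(T): in E → T E' and E' → + T E', T is followed by E': add FIRST(E') minus ε = {+}; since E' is nullable, also add FOLLOW(E) and FOLLOW(E') = {), $}. FOLLOW(T) = {+, ), $}.
FOLLOW(T'): T' appears at the right end of T → F T' and of T' → * F T', so FOLLOW(T') = FOLLOW(T) = {+, ), $}.

Final answer: {$, ), +}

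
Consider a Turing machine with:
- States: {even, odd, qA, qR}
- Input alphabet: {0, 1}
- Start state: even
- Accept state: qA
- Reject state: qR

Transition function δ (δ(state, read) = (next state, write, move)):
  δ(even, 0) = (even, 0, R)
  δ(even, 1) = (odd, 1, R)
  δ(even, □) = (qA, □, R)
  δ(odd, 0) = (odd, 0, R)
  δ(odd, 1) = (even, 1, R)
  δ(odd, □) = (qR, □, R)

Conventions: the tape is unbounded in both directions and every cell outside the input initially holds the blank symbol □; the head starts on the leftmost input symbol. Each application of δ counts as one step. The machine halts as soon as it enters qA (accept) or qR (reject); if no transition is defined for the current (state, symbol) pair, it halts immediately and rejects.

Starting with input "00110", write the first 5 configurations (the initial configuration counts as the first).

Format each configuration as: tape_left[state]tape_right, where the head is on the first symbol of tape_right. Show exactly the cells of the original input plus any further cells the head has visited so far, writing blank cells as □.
Step 0: [even]00110 (head at position 0)
Step 1: δ(even, 0) = (even, 0, R)  ⊢  0[even]0110 (head at position 1)
Step 2: δ(even, 0) = (even, 0, R)  ⊢  00[even]110 (head at position 2)
Step 3: δ(even, 1) = (odd, 1, R)  ⊢  001[odd]10 (head at position 3)
Step 4: δ(odd, 1) = (even, 1, R)  ⊢  0011[even]0 (head at position 4)

Final answer: [even]00110 ⊢ 0[even]0110 ⊢ 00[even]110 ⊢ 001[odd]10 ⊢ 0011[even]0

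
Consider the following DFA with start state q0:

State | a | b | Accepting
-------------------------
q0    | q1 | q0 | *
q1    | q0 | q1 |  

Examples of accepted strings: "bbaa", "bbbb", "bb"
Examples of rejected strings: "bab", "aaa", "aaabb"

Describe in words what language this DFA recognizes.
strings over {a,b} with an even number of a's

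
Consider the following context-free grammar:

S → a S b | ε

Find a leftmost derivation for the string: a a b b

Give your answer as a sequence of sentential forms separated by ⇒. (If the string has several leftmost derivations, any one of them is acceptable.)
Start with S.
Step 1: the leftmost non-terminal is S; apply S → a S b:  a S b
Step 2: the leftmost non-terminal is S; apply S → a S b:  a a S b b
Step 3: the leftmost non-terminal is S; apply S → ε:  a a b b

Final answer: S ⇒ a S b ⇒ a a S b b ⇒ a a b b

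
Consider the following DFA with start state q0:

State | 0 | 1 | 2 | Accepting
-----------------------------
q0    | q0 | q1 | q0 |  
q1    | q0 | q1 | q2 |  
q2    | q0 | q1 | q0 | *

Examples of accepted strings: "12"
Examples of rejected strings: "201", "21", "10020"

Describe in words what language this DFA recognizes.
strings over {0,1,2} ending with '12'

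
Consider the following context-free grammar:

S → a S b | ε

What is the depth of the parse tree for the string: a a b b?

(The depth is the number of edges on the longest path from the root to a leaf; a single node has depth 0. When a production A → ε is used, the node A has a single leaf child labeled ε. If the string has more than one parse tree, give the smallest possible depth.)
The only parse tree applies S → a S b 2 times (once per matching a…b pair) and then S → ε.
The S nodes sit at depths 0, 1, …, 2; the innermost S (depth 2) has the single child ε at depth 3.
The terminal leaves a, b are at depths 1..2, so the longest root-to-leaf path is S → S → … → S → ε with 3 edges.
Depth = 3.

Final answer: 3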